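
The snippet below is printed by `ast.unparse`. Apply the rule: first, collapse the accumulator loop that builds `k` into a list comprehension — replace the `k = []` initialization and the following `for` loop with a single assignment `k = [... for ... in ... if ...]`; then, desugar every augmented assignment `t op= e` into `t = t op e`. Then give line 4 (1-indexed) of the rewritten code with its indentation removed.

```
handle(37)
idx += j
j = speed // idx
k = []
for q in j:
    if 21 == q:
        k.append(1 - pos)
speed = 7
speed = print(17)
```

k = [1 - pos for q in j if 21 == q]

Transformed code:
handle(37)
idx = idx + j
j = speed // idx
k = [1 - pos for q in j if 21 == q]
speed = 7
speed = print(17)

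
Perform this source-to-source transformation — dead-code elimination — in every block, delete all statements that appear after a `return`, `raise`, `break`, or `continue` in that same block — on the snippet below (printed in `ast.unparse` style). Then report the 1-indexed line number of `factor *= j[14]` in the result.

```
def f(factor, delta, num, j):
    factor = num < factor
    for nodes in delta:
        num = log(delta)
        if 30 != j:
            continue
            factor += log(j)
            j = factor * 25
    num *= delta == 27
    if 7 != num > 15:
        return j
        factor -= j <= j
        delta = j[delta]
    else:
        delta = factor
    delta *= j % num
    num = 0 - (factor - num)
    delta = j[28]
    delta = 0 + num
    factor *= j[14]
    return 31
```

Transformed code:
def f(factor, delta, num, j):
    factor = num < factor
    for nodes in delta:
        num = log(delta)
        if 30 != j:
            continue
    num *= delta == 27
    if 7 != num > 15:
        return j
    else:
        delta = factor
    delta *= j % num
    num = 0 - (factor - num)
    delta = j[28]
    delta = 0 + num
    factor *= j[14]
    return 31

16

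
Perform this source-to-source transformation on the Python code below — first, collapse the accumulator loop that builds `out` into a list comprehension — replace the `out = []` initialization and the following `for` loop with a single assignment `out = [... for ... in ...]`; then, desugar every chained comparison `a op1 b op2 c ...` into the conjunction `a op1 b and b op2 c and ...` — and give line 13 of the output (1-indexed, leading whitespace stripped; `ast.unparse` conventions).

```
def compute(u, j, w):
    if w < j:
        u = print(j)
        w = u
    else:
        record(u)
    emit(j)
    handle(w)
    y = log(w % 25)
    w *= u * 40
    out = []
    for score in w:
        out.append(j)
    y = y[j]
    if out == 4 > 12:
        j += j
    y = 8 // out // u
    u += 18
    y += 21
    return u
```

if out == 4 and 4 > 12:

Transformed code:
def compute(u, j, w):
    if w < j:
        u = print(j)
        w = u
    else:
        record(u)
    emit(j)
    handle(w)
    y = log(w % 25)
    w *= u * 40
    out = [j for score in w]
    y = y[j]
    if out == 4 and 4 > 12:
        j += j
    y = 8 // out // u
    u += 18
    y += 21
    return u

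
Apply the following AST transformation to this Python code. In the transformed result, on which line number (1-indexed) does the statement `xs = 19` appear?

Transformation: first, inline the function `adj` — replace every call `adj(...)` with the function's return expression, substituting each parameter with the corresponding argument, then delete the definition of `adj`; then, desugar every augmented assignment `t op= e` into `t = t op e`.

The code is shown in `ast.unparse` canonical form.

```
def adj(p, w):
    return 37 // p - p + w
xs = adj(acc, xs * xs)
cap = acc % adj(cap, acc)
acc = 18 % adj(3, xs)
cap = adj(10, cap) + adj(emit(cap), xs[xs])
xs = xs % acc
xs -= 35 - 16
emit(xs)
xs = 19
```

8

Transformed code:
xs = 37 // acc - acc + xs * xs
cap = acc % (37 // cap - cap + acc)
acc = 18 % (37 // 3 - 3 + xs)
cap = 37 // 10 - 10 + cap + (37 // emit(cap) - emit(cap) + xs[xs])
xs = xs % acc
xs = xs - (35 - 16)
emit(xs)
xs = 19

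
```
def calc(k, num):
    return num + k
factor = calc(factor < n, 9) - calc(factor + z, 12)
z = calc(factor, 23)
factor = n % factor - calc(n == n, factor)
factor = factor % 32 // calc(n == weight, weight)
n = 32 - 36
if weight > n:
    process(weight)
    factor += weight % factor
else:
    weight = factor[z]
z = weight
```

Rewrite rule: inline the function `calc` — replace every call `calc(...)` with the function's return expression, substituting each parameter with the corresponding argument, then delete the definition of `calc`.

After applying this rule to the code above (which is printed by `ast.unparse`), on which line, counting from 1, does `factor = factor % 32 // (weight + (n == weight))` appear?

Transformed code:
factor = 9 + (factor < n) - (12 + (factor + z))
z = 23 + factor
factor = n % factor - (factor + (n == n))
factor = factor % 32 // (weight + (n == weight))
n = 32 - 36
if weight > n:
    process(weight)
    factor += weight % factor
else:
    weight = factor[z]
z = weight

4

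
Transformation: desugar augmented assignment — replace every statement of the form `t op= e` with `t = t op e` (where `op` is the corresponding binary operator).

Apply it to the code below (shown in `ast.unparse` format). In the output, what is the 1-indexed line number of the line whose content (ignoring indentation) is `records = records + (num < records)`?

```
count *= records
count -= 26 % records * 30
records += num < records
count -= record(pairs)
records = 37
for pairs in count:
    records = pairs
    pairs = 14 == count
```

3

Transformed code:
count = count * records
count = count - 26 % records * 30
records = records + (num < records)
count = count - record(pairs)
records = 37
for pairs in count:
    records = pairs
    pairs = 14 == count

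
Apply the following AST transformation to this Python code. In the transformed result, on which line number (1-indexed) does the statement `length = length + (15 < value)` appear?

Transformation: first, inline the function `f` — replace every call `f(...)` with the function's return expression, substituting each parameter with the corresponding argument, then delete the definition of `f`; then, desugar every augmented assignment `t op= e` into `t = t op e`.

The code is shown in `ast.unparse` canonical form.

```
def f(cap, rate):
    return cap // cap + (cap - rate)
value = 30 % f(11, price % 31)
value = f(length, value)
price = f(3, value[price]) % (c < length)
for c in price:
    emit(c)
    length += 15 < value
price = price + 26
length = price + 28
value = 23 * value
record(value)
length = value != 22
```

Transformed code:
value = 30 % (11 // 11 + (11 - price % 31))
value = length // length + (length - value)
price = (3 // 3 + (3 - value[price])) % (c < length)
for c in price:
    emit(c)
    length = length + (15 < value)
price = price + 26
length = price + 28
value = 23 * value
record(value)
length = value != 22

6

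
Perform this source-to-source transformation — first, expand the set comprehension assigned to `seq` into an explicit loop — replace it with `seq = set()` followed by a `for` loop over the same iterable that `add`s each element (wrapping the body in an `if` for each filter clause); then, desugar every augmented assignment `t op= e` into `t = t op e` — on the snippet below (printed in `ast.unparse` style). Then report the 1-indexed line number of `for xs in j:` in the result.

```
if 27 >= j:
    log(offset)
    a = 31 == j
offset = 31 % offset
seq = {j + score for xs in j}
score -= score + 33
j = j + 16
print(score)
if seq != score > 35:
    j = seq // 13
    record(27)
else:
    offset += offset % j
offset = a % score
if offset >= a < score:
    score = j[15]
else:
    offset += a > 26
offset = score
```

Transformed code:
if 27 >= j:
    log(offset)
    a = 31 == j
offset = 31 % offset
seq = set()
for xs in j:
    seq.add(j + score)
score = score - (score + 33)
j = j + 16
print(score)
if seq != score > 35:
    j = seq // 13
    record(27)
else:
    offset = offset + offset % j
offset = a % score
if offset >= a < score:
    score = j[15]
else:
    offset = offset + (a > 26)
offset = score

6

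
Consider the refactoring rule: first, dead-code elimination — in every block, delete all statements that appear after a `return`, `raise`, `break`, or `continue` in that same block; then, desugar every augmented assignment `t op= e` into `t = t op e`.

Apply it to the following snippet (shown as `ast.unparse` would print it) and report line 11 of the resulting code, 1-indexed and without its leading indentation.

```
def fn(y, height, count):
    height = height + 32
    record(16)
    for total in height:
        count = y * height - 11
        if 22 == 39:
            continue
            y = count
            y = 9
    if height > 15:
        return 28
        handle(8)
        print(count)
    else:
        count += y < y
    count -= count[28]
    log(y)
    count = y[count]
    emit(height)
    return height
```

count = count + (y < y)

Transformed code:
def fn(y, height, count):
    height = height + 32
    record(16)
    for total in height:
        count = y * height - 11
        if 22 == 39:
            continue
    if height > 15:
        return 28
    else:
        count = count + (y < y)
    count = count - count[28]
    log(y)
    count = y[count]
    emit(height)
    return height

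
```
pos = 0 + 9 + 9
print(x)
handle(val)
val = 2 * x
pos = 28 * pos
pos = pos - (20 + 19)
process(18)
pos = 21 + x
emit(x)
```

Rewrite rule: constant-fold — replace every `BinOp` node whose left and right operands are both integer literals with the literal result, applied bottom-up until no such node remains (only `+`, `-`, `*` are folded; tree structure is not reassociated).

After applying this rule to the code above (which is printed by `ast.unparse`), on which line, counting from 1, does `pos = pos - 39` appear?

Transformed code:
pos = 18
print(x)
handle(val)
val = 2 * x
pos = 28 * pos
pos = pos - 39
process(18)
pos = 21 + x
emit(x)

6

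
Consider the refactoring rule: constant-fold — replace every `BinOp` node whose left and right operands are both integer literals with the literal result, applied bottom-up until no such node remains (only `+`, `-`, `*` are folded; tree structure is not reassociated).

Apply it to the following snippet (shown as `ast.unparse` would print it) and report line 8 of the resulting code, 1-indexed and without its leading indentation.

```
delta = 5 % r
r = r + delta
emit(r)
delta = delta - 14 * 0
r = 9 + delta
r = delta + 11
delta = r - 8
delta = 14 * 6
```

delta = 84

Transformed code:
delta = 5 % r
r = r + delta
emit(r)
delta = delta - 0
r = 9 + delta
r = delta + 11
delta = r - 8
delta = 84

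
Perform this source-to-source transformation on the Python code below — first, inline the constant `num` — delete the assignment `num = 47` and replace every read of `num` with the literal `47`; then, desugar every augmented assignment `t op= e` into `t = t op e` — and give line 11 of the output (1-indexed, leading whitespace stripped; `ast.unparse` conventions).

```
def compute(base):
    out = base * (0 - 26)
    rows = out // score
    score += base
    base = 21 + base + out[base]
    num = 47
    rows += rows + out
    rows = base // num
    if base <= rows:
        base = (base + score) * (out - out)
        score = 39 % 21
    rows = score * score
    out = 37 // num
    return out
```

rows = score * score

Transformed code:
def compute(base):
    out = base * (0 - 26)
    rows = out // score
    score = score + base
    base = 21 + base + out[base]
    rows = rows + (rows + out)
    rows = base // 47
    if base <= rows:
        base = (base + score) * (out - out)
        score = 39 % 21
    rows = score * score
    out = 37 // 47
    return out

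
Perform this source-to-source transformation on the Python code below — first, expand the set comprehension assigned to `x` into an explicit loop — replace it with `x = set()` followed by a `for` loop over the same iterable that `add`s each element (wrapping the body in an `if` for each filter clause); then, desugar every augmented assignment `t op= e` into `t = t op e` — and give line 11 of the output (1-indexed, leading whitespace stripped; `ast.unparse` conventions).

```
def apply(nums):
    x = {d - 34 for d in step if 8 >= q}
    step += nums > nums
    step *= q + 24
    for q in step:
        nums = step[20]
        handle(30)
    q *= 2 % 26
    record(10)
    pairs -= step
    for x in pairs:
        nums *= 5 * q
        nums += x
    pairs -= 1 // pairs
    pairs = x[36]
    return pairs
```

q = q * (2 % 26)

Transformed code:
def apply(nums):
    x = set()
    for d in step:
        if 8 >= q:
            x.add(d - 34)
    step = step + (nums > nums)
    step = step * (q + 24)
    for q in step:
        nums = step[20]
        handle(30)
    q = q * (2 % 26)
    record(10)
    pairs = pairs - step
    for x in pairs:
        nums = nums * (5 * q)
        nums = nums + x
    pairs = pairs - 1 // pairs
    pairs = x[36]
    return pairs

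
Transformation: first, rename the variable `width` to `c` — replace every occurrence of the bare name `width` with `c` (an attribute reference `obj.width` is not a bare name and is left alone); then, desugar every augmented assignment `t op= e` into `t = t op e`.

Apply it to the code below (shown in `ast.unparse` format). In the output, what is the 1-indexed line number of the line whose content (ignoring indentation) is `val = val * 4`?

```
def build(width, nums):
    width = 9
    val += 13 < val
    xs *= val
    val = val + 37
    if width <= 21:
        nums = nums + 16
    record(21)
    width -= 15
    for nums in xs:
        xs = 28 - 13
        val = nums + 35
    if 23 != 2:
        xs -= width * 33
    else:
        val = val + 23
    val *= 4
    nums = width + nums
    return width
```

17

Transformed code:
def build(c, nums):
    c = 9
    val = val + (13 < val)
    xs = xs * val
    val = val + 37
    if c <= 21:
        nums = nums + 16
    record(21)
    c = c - 15
    for nums in xs:
        xs = 28 - 13
        val = nums + 35
    if 23 != 2:
        xs = xs - c * 33
    else:
        val = val + 23
    val = val * 4
    nums = c + nums
    return c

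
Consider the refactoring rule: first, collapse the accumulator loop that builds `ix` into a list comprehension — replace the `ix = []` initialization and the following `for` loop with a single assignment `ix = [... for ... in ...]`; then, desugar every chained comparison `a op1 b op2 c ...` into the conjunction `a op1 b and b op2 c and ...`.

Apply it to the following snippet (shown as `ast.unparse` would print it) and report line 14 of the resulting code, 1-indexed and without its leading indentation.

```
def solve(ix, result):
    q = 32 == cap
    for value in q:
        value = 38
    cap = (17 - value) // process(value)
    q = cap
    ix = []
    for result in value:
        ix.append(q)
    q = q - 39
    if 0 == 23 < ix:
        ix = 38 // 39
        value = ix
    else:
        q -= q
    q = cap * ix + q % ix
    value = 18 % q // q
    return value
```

q = cap * ix + q % ix

Transformed code:
def solve(ix, result):
    q = 32 == cap
    for value in q:
        value = 38
    cap = (17 - value) // process(value)
    q = cap
    ix = [q for result in value]
    q = q - 39
    if 0 == 23 and 23 < ix:
        ix = 38 // 39
        value = ix
    else:
        q -= q
    q = cap * ix + q % ix
    value = 18 % q // q
    return value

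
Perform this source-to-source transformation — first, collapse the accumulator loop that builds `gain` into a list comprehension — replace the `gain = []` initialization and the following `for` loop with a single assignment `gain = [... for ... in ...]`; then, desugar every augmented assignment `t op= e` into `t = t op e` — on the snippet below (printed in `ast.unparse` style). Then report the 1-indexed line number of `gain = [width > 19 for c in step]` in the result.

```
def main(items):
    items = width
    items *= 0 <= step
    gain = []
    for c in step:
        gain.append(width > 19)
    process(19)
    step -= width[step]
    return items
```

Transformed code:
def main(items):
    items = width
    items = items * (0 <= step)
    gain = [width > 19 for c in step]
    process(19)
    step = step - width[step]
    return items

4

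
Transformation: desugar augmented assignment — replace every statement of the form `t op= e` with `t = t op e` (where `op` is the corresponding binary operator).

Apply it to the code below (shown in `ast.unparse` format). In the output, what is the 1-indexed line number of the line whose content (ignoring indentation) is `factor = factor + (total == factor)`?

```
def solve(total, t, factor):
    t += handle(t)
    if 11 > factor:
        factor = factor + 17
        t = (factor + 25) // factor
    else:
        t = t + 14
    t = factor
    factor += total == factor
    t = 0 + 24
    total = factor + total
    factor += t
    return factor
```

Transformed code:
def solve(total, t, factor):
    t = t + handle(t)
    if 11 > factor:
        factor = factor + 17
        t = (factor + 25) // factor
    else:
        t = t + 14
    t = factor
    factor = factor + (total == factor)
    t = 0 + 24
    total = factor + total
    factor = factor + t
    return factor

9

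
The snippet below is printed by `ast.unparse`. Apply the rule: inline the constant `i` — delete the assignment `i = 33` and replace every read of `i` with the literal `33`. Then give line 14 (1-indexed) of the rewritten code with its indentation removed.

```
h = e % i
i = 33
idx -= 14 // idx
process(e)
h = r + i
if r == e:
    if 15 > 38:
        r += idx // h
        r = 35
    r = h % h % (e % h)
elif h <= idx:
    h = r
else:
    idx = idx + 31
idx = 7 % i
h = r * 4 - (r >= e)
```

Transformed code:
h = e % 33
idx -= 14 // idx
process(e)
h = r + 33
if r == e:
    if 15 > 38:
        r += idx // h
        r = 35
    r = h % h % (e % h)
elif h <= idx:
    h = r
else:
    idx = idx + 31
idx = 7 % 33
h = r * 4 - (r >= e)

idx = 7 % 33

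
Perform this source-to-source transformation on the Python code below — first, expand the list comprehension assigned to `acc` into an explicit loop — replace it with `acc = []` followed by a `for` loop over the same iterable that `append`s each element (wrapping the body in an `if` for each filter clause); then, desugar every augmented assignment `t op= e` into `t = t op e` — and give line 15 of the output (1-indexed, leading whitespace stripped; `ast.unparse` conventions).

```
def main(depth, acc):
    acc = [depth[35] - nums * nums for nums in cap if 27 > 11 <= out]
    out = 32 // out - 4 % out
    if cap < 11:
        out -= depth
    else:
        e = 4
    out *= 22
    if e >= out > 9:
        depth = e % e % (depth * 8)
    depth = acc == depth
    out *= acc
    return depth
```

out = out * acc

Transformed code:
def main(depth, acc):
    acc = []
    for nums in cap:
        if 27 > 11 <= out:
            acc.append(depth[35] - nums * nums)
    out = 32 // out - 4 % out
    if cap < 11:
        out = out - depth
    else:
        e = 4
    out = out * 22
    if e >= out > 9:
        depth = e % e % (depth * 8)
    depth = acc == depth
    out = out * acc
    return depth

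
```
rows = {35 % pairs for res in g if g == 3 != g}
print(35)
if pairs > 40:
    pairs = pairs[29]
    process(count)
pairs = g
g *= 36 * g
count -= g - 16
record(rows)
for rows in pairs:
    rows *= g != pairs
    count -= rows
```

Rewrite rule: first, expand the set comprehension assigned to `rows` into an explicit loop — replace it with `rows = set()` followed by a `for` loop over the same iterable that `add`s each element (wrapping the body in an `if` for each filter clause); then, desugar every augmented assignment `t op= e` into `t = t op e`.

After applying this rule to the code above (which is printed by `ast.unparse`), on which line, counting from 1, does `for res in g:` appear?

Transformed code:
rows = set()
for res in g:
    if g == 3 != g:
        rows.add(35 % pairs)
print(35)
if pairs > 40:
    pairs = pairs[29]
    process(count)
pairs = g
g = g * (36 * g)
count = count - (g - 16)
record(rows)
for rows in pairs:
    rows = rows * (g != pairs)
    count = count - rows

2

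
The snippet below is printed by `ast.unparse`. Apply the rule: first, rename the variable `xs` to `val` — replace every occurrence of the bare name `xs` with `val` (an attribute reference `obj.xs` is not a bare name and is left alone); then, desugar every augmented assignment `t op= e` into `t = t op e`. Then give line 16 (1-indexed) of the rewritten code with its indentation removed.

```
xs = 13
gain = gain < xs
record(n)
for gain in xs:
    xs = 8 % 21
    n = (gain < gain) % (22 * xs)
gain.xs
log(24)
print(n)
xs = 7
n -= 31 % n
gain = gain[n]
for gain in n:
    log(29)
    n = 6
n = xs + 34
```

Transformed code:
val = 13
gain = gain < val
record(n)
for gain in val:
    val = 8 % 21
    n = (gain < gain) % (22 * val)
gain.xs
log(24)
print(n)
val = 7
n = n - 31 % n
gain = gain[n]
for gain in n:
    log(29)
    n = 6
n = val + 34

n = val + 34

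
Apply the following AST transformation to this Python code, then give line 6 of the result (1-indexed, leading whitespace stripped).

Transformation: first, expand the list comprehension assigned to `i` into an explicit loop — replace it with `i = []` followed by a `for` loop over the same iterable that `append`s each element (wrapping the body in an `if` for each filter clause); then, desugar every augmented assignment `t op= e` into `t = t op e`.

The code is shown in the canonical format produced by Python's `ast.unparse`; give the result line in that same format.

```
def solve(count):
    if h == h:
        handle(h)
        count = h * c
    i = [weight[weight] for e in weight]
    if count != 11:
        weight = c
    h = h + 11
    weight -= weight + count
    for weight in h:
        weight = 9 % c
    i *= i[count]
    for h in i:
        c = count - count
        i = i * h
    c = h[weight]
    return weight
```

for e in weight:

Transformed code:
def solve(count):
    if h == h:
        handle(h)
        count = h * c
    i = []
    for e in weight:
        i.append(weight[weight])
    if count != 11:
        weight = c
    h = h + 11
    weight = weight - (weight + count)
    for weight in h:
        weight = 9 % c
    i = i * i[count]
    for h in i:
        c = count - count
        i = i * h
    c = h[weight]
    return weight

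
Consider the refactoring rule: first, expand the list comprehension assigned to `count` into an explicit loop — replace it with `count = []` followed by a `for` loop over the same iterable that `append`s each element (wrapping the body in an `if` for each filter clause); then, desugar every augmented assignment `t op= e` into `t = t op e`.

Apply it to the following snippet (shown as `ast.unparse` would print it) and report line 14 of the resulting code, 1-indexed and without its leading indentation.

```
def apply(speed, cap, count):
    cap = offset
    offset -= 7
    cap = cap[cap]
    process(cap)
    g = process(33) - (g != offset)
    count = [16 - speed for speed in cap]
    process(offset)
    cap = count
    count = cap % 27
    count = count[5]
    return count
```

Transformed code:
def apply(speed, cap, count):
    cap = offset
    offset = offset - 7
    cap = cap[cap]
    process(cap)
    g = process(33) - (g != offset)
    count = []
    for speed in cap:
        count.append(16 - speed)
    process(offset)
    cap = count
    count = cap % 27
    count = count[5]
    return count

return count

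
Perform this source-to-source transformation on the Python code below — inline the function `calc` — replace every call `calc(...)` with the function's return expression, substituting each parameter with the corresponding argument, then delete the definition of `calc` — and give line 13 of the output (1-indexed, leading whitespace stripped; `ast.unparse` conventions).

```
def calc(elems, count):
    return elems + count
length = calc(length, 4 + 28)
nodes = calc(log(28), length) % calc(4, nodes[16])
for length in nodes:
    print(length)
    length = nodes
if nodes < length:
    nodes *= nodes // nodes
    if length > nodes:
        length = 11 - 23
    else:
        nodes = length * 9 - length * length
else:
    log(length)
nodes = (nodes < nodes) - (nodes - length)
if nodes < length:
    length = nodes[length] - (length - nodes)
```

Transformed code:
length = length + (4 + 28)
nodes = (log(28) + length) % (4 + nodes[16])
for length in nodes:
    print(length)
    length = nodes
if nodes < length:
    nodes *= nodes // nodes
    if length > nodes:
        length = 11 - 23
    else:
        nodes = length * 9 - length * length
else:
    log(length)
nodes = (nodes < nodes) - (nodes - length)
if nodes < length:
    length = nodes[length] - (length - nodes)

log(length)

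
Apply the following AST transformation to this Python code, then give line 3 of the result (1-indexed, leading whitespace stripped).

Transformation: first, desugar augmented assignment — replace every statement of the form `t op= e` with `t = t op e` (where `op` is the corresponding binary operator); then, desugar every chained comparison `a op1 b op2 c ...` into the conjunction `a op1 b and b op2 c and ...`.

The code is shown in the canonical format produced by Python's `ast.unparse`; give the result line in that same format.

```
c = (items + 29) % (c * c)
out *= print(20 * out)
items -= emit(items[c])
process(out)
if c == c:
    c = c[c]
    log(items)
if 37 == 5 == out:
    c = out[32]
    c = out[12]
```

Transformed code:
c = (items + 29) % (c * c)
out = out * print(20 * out)
items = items - emit(items[c])
process(out)
if c == c:
    c = c[c]
    log(items)
if 37 == 5 and 5 == out:
    c = out[32]
    c = out[12]

items = items - emit(items[c])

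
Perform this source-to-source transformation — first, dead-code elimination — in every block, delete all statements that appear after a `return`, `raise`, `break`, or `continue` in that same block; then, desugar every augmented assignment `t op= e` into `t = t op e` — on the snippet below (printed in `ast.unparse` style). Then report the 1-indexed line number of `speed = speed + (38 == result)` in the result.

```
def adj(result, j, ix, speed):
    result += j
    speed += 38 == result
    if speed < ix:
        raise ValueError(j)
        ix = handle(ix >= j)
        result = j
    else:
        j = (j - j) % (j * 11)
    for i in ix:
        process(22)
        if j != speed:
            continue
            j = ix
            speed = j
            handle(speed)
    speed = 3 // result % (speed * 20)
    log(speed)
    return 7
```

Transformed code:
def adj(result, j, ix, speed):
    result = result + j
    speed = speed + (38 == result)
    if speed < ix:
        raise ValueError(j)
    else:
        j = (j - j) % (j * 11)
    for i in ix:
        process(22)
        if j != speed:
            continue
    speed = 3 // result % (speed * 20)
    log(speed)
    return 7

3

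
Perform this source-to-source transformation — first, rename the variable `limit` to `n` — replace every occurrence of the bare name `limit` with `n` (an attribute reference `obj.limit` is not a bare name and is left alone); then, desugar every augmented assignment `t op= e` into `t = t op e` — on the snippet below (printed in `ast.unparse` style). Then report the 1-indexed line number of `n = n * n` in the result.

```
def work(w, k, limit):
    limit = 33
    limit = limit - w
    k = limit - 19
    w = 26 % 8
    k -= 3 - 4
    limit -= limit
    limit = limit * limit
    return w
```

8

Transformed code:
def work(w, k, n):
    n = 33
    n = n - w
    k = n - 19
    w = 26 % 8
    k = k - (3 - 4)
    n = n - n
    n = n * n
    return w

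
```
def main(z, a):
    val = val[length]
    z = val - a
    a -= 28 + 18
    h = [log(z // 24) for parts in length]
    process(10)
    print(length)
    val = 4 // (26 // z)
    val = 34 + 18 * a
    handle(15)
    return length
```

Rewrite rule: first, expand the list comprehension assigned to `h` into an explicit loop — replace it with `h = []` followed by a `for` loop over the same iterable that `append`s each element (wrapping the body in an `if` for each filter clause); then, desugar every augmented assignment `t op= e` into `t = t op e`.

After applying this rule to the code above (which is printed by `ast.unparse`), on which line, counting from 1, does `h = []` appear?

5

Transformed code:
def main(z, a):
    val = val[length]
    z = val - a
    a = a - (28 + 18)
    h = []
    for parts in length:
        h.append(log(z // 24))
    process(10)
    print(length)
    val = 4 // (26 // z)
    val = 34 + 18 * a
    handle(15)
    return length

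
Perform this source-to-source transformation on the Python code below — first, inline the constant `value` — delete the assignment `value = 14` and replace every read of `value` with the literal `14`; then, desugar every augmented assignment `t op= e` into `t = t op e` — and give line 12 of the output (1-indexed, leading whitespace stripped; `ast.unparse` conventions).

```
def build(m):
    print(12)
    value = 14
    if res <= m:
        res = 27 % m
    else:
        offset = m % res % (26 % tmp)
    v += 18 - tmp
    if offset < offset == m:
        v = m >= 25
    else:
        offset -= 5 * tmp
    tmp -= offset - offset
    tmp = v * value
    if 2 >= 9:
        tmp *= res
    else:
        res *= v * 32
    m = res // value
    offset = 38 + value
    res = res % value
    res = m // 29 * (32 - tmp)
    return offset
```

Transformed code:
def build(m):
    print(12)
    if res <= m:
        res = 27 % m
    else:
        offset = m % res % (26 % tmp)
    v = v + (18 - tmp)
    if offset < offset == m:
        v = m >= 25
    else:
        offset = offset - 5 * tmp
    tmp = tmp - (offset - offset)
    tmp = v * 14
    if 2 >= 9:
        tmp = tmp * res
    else:
        res = res * (v * 32)
    m = res // 14
    offset = 38 + 14
    res = res % 14
    res = m // 29 * (32 - tmp)
    return offset

tmp = tmp - (offset - offset)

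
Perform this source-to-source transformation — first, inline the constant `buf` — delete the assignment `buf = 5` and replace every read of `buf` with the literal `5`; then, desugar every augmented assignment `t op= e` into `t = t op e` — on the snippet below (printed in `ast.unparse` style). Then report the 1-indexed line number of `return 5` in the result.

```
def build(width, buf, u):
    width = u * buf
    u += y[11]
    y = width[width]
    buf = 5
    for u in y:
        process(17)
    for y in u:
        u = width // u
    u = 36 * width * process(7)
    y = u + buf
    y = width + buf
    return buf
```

Transformed code:
def build(width, buf, u):
    width = u * 5
    u = u + y[11]
    y = width[width]
    for u in y:
        process(17)
    for y in u:
        u = width // u
    u = 36 * width * process(7)
    y = u + 5
    y = width + 5
    return 5

12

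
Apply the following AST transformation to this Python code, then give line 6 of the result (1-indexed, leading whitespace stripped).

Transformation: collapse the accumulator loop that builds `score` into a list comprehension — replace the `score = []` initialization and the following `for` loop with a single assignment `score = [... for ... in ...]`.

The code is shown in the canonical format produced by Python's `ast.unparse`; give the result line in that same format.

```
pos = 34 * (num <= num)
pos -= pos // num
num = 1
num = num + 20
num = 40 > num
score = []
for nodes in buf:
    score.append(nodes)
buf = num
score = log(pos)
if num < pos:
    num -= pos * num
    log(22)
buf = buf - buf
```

Transformed code:
pos = 34 * (num <= num)
pos -= pos // num
num = 1
num = num + 20
num = 40 > num
score = [nodes for nodes in buf]
buf = num
score = log(pos)
if num < pos:
    num -= pos * num
    log(22)
buf = buf - buf

score = [nodes for nodes in buf]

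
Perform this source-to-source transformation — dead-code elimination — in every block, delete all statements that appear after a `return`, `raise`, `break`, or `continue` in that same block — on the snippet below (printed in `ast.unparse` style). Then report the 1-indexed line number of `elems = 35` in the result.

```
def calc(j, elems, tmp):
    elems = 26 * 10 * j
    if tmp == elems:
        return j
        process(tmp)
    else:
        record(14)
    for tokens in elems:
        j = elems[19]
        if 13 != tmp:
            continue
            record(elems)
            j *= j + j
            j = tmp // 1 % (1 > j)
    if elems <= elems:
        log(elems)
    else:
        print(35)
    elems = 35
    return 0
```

15

Transformed code:
def calc(j, elems, tmp):
    elems = 26 * 10 * j
    if tmp == elems:
        return j
    else:
        record(14)
    for tokens in elems:
        j = elems[19]
        if 13 != tmp:
            continue
    if elems <= elems:
        log(elems)
    else:
        print(35)
    elems = 35
    return 0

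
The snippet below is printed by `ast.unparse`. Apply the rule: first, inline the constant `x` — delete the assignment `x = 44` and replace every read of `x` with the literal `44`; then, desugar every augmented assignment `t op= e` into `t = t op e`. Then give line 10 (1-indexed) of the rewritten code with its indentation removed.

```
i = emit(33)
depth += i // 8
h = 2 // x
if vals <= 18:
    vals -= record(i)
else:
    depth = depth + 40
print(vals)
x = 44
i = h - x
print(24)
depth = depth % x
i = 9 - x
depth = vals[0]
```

print(24)

Transformed code:
i = emit(33)
depth = depth + i // 8
h = 2 // 44
if vals <= 18:
    vals = vals - record(i)
else:
    depth = depth + 40
print(vals)
i = h - 44
print(24)
depth = depth % 44
i = 9 - 44
depth = vals[0]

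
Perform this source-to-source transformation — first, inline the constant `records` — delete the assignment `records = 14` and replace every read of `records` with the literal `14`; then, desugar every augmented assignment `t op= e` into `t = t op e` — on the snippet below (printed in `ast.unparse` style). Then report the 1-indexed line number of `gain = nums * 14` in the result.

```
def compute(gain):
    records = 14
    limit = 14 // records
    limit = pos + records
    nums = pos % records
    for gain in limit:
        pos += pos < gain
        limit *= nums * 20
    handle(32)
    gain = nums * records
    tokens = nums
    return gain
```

Transformed code:
def compute(gain):
    limit = 14 // 14
    limit = pos + 14
    nums = pos % 14
    for gain in limit:
        pos = pos + (pos < gain)
        limit = limit * (nums * 20)
    handle(32)
    gain = nums * 14
    tokens = nums
    return gain

9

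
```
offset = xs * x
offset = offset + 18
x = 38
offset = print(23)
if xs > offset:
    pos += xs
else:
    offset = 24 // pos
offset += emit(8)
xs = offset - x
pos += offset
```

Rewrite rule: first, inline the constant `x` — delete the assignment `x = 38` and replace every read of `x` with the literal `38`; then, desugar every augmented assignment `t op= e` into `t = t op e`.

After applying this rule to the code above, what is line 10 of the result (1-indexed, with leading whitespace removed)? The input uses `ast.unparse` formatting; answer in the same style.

Transformed code:
offset = xs * 38
offset = offset + 18
offset = print(23)
if xs > offset:
    pos = pos + xs
else:
    offset = 24 // pos
offset = offset + emit(8)
xs = offset - 38
pos = pos + offset

pos = pos + offset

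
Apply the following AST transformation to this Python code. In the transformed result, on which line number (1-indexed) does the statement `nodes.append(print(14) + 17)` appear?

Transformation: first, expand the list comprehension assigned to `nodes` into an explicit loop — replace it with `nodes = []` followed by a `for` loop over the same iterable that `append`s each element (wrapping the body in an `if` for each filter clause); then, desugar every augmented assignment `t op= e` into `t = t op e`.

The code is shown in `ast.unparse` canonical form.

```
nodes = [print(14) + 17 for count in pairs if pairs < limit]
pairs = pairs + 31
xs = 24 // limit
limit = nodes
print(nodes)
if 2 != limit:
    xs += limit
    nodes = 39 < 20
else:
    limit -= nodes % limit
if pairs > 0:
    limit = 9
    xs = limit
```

4

Transformed code:
nodes = []
for count in pairs:
    if pairs < limit:
        nodes.append(print(14) + 17)
pairs = pairs + 31
xs = 24 // limit
limit = nodes
print(nodes)
if 2 != limit:
    xs = xs + limit
    nodes = 39 < 20
else:
    limit = limit - nodes % limit
if pairs > 0:
    limit = 9
    xs = limit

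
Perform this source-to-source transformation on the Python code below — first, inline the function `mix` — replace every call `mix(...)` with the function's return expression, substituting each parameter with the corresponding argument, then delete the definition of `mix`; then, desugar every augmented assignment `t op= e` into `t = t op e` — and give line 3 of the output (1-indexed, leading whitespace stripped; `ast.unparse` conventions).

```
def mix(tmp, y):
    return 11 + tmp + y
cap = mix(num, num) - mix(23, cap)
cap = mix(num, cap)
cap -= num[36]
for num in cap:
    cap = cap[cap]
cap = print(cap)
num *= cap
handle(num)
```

Transformed code:
cap = 11 + num + num - (11 + 23 + cap)
cap = 11 + num + cap
cap = cap - num[36]
for num in cap:
    cap = cap[cap]
cap = print(cap)
num = num * cap
handle(num)

cap = cap - num[36]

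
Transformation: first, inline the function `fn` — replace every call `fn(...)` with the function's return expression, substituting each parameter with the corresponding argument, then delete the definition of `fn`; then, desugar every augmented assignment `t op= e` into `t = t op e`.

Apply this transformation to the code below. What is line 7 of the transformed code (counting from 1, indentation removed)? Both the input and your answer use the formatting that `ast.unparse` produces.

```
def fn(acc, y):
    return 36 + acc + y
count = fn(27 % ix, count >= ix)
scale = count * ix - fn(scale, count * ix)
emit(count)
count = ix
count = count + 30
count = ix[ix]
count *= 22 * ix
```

count = count * (22 * ix)

Transformed code:
count = 36 + 27 % ix + (count >= ix)
scale = count * ix - (36 + scale + count * ix)
emit(count)
count = ix
count = count + 30
count = ix[ix]
count = count * (22 * ix)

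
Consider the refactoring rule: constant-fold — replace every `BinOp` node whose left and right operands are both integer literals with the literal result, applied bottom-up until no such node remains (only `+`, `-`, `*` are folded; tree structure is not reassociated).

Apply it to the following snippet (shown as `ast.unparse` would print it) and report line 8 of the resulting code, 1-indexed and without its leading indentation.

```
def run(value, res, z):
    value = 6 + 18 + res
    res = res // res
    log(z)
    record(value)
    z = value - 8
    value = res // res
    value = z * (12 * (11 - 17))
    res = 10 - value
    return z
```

Transformed code:
def run(value, res, z):
    value = 24 + res
    res = res // res
    log(z)
    record(value)
    z = value - 8
    value = res // res
    value = z * -72
    res = 10 - value
    return z

value = z * -72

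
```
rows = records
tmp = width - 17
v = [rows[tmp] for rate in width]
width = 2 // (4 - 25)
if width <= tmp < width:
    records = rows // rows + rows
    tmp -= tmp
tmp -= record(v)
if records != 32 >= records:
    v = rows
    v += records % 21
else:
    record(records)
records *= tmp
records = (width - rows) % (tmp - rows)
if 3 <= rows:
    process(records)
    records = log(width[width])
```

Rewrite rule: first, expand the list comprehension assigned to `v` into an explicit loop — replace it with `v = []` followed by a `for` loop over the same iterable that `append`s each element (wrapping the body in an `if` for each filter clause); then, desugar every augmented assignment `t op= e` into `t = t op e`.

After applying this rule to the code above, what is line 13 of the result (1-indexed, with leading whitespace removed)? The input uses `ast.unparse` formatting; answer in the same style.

v = v + records % 21

Transformed code:
rows = records
tmp = width - 17
v = []
for rate in width:
    v.append(rows[tmp])
width = 2 // (4 - 25)
if width <= tmp < width:
    records = rows // rows + rows
    tmp = tmp - tmp
tmp = tmp - record(v)
if records != 32 >= records:
    v = rows
    v = v + records % 21
else:
    record(records)
records = records * tmp
records = (width - rows) % (tmp - rows)
if 3 <= rows:
    process(records)
    records = log(width[width])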